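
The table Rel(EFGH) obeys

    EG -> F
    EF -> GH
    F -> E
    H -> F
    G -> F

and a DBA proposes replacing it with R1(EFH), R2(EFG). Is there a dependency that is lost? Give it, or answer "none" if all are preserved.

EG → F lies within R2.
EF → GH: restricted closure across fragments reaches GH.
F → E lies within R1.
H → F lies within R1.
G → F lies within R2.
Every dependency is enforceable on the fragments, so the decomposition is dependency-preserving.

none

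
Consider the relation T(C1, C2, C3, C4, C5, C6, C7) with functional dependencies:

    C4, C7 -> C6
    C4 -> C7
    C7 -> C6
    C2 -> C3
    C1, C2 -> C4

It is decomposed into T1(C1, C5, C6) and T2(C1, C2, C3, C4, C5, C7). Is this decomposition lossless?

No

Common attributes: T1 ∩ T2 = {C1, C5}.
No dependency enlarges {C1, C5}, so (C1, C5)⁺ = {C1, C5}.
The closure contains neither all of T1 = {C1, C5, C6} nor all of T2 = {C1, C2, C3, C4, C5, C7}, so the common attributes are not a superkey of either fragment. The join is lossy.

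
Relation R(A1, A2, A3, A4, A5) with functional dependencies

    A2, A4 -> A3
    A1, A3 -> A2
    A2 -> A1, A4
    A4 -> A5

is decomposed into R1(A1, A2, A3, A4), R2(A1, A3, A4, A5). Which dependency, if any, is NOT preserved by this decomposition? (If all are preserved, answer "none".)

A2, A4 → A3 lies within R1.
A1, A3 → A2 lies within R1.
A2 → A1, A4 lies within R1.
A4 → A5 lies within R2.
Every dependency is enforceable on the fragments, so the decomposition is dependency-preserving.

none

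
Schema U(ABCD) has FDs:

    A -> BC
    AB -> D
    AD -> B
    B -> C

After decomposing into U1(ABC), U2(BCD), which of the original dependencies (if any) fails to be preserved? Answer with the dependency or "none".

AB -> D

Check AB → D: no single fragment contains all of {ABD}, and the restricted closure of {AB} across the fragments never reaches {D}.
A → BC is preserved.
AD → B is preserved.
B → C is preserved.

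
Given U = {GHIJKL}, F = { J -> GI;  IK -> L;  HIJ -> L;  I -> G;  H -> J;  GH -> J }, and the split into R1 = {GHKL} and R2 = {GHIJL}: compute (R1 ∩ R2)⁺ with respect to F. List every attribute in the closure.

R1 ∩ R2 = {GHL}.
H → J applies, adding J
J → GI applies, adding I
Closure: {GHIJL}.

GHIJL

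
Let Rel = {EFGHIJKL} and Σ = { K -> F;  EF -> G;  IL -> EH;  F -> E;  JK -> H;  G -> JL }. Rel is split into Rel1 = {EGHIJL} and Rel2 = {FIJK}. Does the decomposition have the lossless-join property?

No

Common attributes: Rel1 ∩ Rel2 = {IJ}.
No dependency enlarges {IJ}, so (IJ)⁺ = {IJ}.
The closure contains neither all of Rel1 = {EGHIJL} nor all of Rel2 = {FIJK}, so the common attributes are not a superkey of either fragment. The join is lossy.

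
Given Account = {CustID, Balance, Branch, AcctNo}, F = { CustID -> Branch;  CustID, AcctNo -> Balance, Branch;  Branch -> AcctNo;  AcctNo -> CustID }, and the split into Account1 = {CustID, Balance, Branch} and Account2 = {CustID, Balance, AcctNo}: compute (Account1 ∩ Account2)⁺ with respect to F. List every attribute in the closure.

CustID, Balance, Branch, AcctNo

Account1 ∩ Account2 = {CustID, Balance}.
CustID → Branch applies, adding Branch
Branch → AcctNo applies, adding AcctNo
Closure: {CustID, Balance, Branch, AcctNo}.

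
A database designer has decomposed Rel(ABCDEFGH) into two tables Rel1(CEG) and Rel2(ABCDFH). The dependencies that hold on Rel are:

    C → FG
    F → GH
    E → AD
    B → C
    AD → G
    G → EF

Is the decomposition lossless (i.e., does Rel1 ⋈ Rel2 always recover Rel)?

Common attributes: Rel1 ∩ Rel2 = {C}.
Closure of {C}: C → FG applies, adding FG; F → GH applies, adding H; G → EF applies, adding E; E → AD applies, adding AD. So (C)⁺ = {ACDEFGH}.
This closure contains every attribute of Rel1, so Rel1 ∩ Rel2 → Rel1. The join is lossless.

Yes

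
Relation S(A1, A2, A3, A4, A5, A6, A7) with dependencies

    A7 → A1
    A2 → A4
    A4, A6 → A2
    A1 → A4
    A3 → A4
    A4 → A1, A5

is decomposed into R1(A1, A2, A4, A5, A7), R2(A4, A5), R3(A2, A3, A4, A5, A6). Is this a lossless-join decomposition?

No

Chase test. Columns are A1, A2, A3, A4, A5, A6, A7; row i has aⱼ where attribute j ∈ Ri, else bᵢⱼ.
Initial tableau (one row per fragment):
  row 1: a1 a2 b13 a4 a5 b16 a7
  row 2: b21 b22 b23 a4 a5 b26 b27
  row 3: b31 a2 a3 a4 a5 a6 b37
Rows 1 and 2 agree on A4; apply A4→A1, A5 and equate their A1, A5 entries.
Rows 1 and 3 agree on A4; apply A4→A1, A5 and equate their A1, A5 entries.
No row becomes fully distinguished — the join is lossy.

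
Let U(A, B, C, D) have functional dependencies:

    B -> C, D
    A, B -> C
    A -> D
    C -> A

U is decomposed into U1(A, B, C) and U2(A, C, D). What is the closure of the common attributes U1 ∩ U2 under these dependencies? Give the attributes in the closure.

A, C, D

U1 ∩ U2 = {A, C}.
A → D applies, adding D
Closure: {A, C, D}.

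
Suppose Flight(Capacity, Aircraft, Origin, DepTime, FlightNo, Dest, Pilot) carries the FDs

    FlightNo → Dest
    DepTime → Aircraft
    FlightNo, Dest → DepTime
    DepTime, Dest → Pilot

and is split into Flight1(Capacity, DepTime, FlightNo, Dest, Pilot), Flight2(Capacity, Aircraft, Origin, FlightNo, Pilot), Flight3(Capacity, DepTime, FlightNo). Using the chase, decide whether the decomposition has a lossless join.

Yes

Chase test. Columns are Capacity, Aircraft, Origin, DepTime, FlightNo, Dest, Pilot; row i has aⱼ where attribute j ∈ Flighti, else bᵢⱼ.
Initial tableau (one row per fragment):
  row 1: a1 b12 b13 a4 a5 a6 a7
  row 2: a1 a2 a3 b24 a5 b26 a7
  row 3: a1 b32 b33 a4 a5 b36 b37
Rows 1 and 2 agree on FlightNo; apply FlightNo→Dest and equate their Dest entries.
Rows 1 and 3 agree on FlightNo; apply FlightNo→Dest and equate their Dest entries.
Rows 1 and 3 agree on DepTime; apply DepTime→Aircraft and equate their Aircraft entries.
Rows 1 and 2 agree on FlightNo, Dest; apply FlightNo, Dest→DepTime and equate their DepTime entries.
Rows 1 and 3 agree on DepTime, Dest; apply DepTime, Dest→Pilot and equate their Pilot entries.
Rows 1 and 2 agree on DepTime; apply DepTime→Aircraft and equate their Aircraft entries.
Row 2 is now all distinguished symbols — the join is lossless.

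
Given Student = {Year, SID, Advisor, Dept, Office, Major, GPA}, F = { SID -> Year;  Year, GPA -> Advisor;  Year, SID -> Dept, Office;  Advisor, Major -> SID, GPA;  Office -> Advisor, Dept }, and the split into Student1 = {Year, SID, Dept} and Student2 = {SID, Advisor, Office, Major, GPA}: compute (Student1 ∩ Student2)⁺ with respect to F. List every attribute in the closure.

Year, SID, Advisor, Dept, Office

Student1 ∩ Student2 = {SID}.
SID → Year applies, adding Year
Year, SID → Dept, Office applies, adding Dept, Office
Office → Advisor, Dept applies, adding Advisor
Closure: {Year, SID, Advisor, Dept, Office}.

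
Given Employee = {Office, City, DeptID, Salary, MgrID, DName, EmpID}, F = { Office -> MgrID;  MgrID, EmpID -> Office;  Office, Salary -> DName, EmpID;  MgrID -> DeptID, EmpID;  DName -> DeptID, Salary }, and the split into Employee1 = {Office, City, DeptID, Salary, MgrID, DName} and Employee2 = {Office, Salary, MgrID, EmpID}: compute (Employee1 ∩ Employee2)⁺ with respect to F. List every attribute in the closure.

Office, DeptID, Salary, MgrID, DName, EmpID

Employee1 ∩ Employee2 = {Office, Salary, MgrID}.
Office, Salary → DName, EmpID applies, adding DName, EmpID
MgrID → DeptID, EmpID applies, adding DeptID
Closure: {Office, DeptID, Salary, MgrID, DName, EmpID}.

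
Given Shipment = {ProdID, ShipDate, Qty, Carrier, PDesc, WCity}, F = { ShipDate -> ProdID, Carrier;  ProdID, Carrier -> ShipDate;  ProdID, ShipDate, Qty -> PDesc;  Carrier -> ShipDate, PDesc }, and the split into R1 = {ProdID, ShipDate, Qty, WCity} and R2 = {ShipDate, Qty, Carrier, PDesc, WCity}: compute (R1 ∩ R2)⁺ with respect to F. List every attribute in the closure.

ProdID, ShipDate, Qty, Carrier, PDesc, WCity

R1 ∩ R2 = {ShipDate, Qty, WCity}.
ShipDate → ProdID, Carrier applies, adding ProdID, Carrier
ProdID, ShipDate, Qty → PDesc applies, adding PDesc
Closure: {ProdID, ShipDate, Qty, Carrier, PDesc, WCity}.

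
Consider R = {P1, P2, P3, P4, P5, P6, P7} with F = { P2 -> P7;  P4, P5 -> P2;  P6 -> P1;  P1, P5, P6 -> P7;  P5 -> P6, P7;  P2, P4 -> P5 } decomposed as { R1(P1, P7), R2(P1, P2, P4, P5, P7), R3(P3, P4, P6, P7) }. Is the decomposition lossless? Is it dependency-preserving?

lossy and not dependency-preserving

Lossless test (chase): applying each FD to every pair of rows produces no changes in the tableau, so no row becomes fully distinguished — the join is lossy.
Dependency preservation: the restricted closure of {P6} across the fragments never reaches {P1}, so P6 → P1 cannot be enforced without a join — not preserved.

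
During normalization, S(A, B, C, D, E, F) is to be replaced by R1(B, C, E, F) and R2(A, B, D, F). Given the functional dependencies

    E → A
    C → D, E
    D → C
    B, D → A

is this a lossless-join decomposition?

No

Common attributes: R1 ∩ R2 = {B, F}.
No dependency enlarges {B, F}, so (B, F)⁺ = {B, F}.
The closure contains neither all of R1 = {B, C, E, F} nor all of R2 = {A, B, D, F}, so the common attributes are not a superkey of either fragment. The join is lossy.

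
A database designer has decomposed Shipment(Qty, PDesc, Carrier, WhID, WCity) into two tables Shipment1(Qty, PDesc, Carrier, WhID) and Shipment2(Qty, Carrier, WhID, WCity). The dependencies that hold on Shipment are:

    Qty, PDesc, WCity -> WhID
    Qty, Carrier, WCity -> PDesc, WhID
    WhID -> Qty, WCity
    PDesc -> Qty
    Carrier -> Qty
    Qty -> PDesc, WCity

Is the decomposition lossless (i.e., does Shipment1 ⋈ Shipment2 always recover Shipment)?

Common attributes: Shipment1 ∩ Shipment2 = {Qty, Carrier, WhID}.
Closure of {Qty, Carrier, WhID}: WhID → Qty, WCity applies, adding WCity; Qty → PDesc, WCity applies, adding PDesc. So (Qty, Carrier, WhID)⁺ = {Qty, PDesc, Carrier, WhID, WCity}.
This closure contains every attribute of Shipment1, so Shipment1 ∩ Shipment2 → Shipment1. The join is lossless.

Yes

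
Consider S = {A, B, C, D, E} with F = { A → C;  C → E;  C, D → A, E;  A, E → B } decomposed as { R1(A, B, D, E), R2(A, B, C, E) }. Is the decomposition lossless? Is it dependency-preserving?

lossless but not dependency-preserving

Lossless test: (A, B, E)⁺ = {A, B, C, E}, which contains all of one fragment — lossless.
Dependency preservation: the restricted closure of {C, D} across the fragments never reaches {A, E}, so C, D → A, E cannot be enforced without a join — not preserved.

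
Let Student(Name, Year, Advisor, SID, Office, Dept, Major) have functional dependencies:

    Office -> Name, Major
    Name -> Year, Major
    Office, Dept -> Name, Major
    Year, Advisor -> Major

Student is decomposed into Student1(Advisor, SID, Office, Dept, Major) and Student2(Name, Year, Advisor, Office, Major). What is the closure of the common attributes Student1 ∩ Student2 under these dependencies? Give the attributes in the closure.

Name, Year, Advisor, Office, Major

Student1 ∩ Student2 = {Advisor, Office, Major}.
Office → Name, Major applies, adding Name
Name → Year, Major applies, adding Year
Closure: {Name, Year, Advisor, Office, Major}.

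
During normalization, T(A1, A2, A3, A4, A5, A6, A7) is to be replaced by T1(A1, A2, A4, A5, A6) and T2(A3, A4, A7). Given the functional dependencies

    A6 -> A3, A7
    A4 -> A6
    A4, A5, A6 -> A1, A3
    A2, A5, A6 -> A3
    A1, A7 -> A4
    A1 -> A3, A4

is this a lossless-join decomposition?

Common attributes: T1 ∩ T2 = {A4}.
Closure of {A4}: A4 → A6 applies, adding A6; A6 → A3, A7 applies, adding A3, A7. So (A4)⁺ = {A3, A4, A6, A7}.
This closure contains every attribute of T2, so T1 ∩ T2 → T2. The join is lossless.

Yes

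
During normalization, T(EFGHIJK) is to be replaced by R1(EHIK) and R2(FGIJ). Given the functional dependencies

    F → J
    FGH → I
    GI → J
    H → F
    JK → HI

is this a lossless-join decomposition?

No

Common attributes: R1 ∩ R2 = {I}.
No dependency enlarges {I}, so (I)⁺ = {I}.
The closure contains neither all of R1 = {EHIK} nor all of R2 = {FGIJ}, so the common attributes are not a superkey of either fragment. The join is lossy.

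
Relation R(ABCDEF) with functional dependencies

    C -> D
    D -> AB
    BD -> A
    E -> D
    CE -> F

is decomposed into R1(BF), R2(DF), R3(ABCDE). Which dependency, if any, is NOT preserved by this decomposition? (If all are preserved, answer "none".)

CE -> F

Check CE → F: no single fragment contains all of {CEF}, and the restricted closure of {CE} across the fragments never reaches {F}.
C → D is preserved.
D → AB is preserved.
BD → A is preserved.
E → D is preserved.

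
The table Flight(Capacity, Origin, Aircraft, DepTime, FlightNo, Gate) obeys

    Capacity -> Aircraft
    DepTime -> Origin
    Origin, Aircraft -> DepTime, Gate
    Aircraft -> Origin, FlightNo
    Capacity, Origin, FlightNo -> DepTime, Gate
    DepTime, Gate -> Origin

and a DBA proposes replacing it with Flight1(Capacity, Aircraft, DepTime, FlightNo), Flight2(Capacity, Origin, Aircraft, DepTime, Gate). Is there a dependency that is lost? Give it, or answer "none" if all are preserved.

none

Capacity → Aircraft lies within Flight1.
DepTime → Origin lies within Flight2.
Origin, Aircraft → DepTime, Gate lies within Flight2.
Aircraft → Origin, FlightNo: restricted closure across fragments reaches Origin, FlightNo.
Capacity, Origin, FlightNo → DepTime, Gate: restricted closure across fragments reaches DepTime, Gate.
DepTime, Gate → Origin lies within Flight2.
Every dependency is enforceable on the fragments, so the decomposition is dependency-preserving.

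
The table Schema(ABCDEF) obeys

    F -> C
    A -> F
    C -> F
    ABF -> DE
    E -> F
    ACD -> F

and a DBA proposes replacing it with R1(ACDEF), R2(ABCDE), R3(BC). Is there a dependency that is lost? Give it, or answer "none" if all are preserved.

F → C lies within R1.
A → F lies within R1.
C → F lies within R1.
ABF → DE: restricted closure across fragments reaches DE.
E → F lies within R1.
ACD → F lies within R1.
Every dependency is enforceable on the fragments, so the decomposition is dependency-preserving.

none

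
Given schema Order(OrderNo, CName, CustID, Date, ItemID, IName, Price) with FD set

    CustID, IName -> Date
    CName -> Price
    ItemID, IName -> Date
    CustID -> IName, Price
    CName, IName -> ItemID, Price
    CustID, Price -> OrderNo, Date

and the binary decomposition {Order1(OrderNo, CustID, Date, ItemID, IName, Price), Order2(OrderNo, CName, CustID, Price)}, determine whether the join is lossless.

Common attributes: Order1 ∩ Order2 = {OrderNo, CustID, Price}.
Closure of {OrderNo, CustID, Price}: CustID → IName, Price applies, adding IName; CustID, Price → OrderNo, Date applies, adding Date. So (OrderNo, CustID, Price)⁺ = {OrderNo, CustID, Date, IName, Price}.
The closure contains neither all of Order1 = {OrderNo, CustID, Date, ItemID, IName, Price} nor all of Order2 = {OrderNo, CName, CustID, Price}, so the common attributes are not a superkey of either fragment. The join is lossy.

No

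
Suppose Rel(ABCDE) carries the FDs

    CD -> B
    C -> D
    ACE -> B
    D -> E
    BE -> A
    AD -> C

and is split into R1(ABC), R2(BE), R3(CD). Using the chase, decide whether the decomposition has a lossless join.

No

Chase test. Columns are ABCDE; row i has aⱼ where attribute j ∈ Ri, else bᵢⱼ.
Initial tableau (one row per fragment):
  row 1: a1 a2 a3 b14 b15
  row 2: b21 a2 b23 b24 a5
  row 3: b31 b32 a3 a4 b35
Rows 1 and 3 agree on C; apply C→D and equate their D entries.
Rows 1 and 3 agree on D; apply D→E and equate their E entries.
Rows 1 and 3 agree on CD; apply CD→B and equate their B entries.
Rows 1 and 3 agree on BE; apply BE→A and equate their A entries.
No row becomes fully distinguished — the join is lossy.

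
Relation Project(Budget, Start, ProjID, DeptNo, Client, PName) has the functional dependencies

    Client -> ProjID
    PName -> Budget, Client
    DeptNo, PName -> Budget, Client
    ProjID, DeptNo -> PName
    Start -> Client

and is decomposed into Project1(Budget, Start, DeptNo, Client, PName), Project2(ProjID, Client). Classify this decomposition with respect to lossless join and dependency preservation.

lossless but not dependency-preserving

Lossless test: (Client)⁺ = {ProjID, Client}, which contains all of one fragment — lossless.
Dependency preservation: the restricted closure of {ProjID, DeptNo} across the fragments never reaches {PName}, so ProjID, DeptNo → PName cannot be enforced without a join — not preserved.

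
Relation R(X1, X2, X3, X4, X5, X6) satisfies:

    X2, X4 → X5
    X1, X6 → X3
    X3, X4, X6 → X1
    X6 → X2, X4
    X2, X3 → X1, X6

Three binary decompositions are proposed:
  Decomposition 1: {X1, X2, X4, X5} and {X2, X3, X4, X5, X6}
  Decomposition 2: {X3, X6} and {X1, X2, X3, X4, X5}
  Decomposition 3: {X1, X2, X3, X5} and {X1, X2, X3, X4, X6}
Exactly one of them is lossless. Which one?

Decomposition 3

Decomposition 1: common = {X2, X4, X5}, closure = {X2, X4, X5} → lossy.
Decomposition 2: common = {X3}, closure = {X3} → lossy.
Decomposition 3: common = {X1, X2, X3}, closure = {X1, X2, X3, X4, X5, X6} → lossless.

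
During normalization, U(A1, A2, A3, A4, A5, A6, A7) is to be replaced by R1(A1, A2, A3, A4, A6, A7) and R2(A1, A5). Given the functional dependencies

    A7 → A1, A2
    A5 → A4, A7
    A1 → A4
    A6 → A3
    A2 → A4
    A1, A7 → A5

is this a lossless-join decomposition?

Common attributes: R1 ∩ R2 = {A1}.
Closure of {A1}: A1 → A4 applies, adding A4. So (A1)⁺ = {A1, A4}.
The closure contains neither all of R1 = {A1, A2, A3, A4, A6, A7} nor all of R2 = {A1, A5}, so the common attributes are not a superkey of either fragment. The join is lossy.

No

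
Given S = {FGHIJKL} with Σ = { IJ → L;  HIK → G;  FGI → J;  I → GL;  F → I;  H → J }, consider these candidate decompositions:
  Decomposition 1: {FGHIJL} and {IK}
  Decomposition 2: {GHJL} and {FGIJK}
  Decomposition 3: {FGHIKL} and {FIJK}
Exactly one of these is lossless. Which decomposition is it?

Decomposition 3

Decomposition 1: common = {I}, closure = {GIL} → lossy.
Decomposition 2: common = {GJ}, closure = {GJ} → lossy.
Decomposition 3: common = {FIK}, closure = {FGIJKL} → lossless.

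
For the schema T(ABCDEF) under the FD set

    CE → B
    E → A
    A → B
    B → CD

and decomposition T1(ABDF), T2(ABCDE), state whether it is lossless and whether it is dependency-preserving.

Lossless test: (ABD)⁺ = {ABCD}, which is a superkey of neither fragment — lossy.
Dependency preservation: every FD's attributes lie within a single fragment, so each can be enforced locally — preserved.

lossy but dependency-preserving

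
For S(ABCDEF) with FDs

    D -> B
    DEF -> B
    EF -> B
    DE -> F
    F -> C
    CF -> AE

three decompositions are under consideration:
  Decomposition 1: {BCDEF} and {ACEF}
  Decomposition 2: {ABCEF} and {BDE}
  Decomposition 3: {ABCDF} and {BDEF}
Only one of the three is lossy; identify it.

Decomposition 1: common = {CEF}, closure = {ABCEF} → lossless.
Decomposition 2: common = {BE}, closure = {BE} → lossy.
Decomposition 3: common = {BDF}, closure = {ABCDEF} → lossless.

Decomposition 2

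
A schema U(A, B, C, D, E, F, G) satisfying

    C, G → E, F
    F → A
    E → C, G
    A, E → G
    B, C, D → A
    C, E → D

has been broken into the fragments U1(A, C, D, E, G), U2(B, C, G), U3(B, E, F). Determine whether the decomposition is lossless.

Chase test. Columns are A, B, C, D, E, F, G; row i has aⱼ where attribute j ∈ Ui, else bᵢⱼ.
Initial tableau (one row per fragment):
  row 1: a1 b12 a3 a4 a5 b16 a7
  row 2: b21 a2 a3 b24 b25 b26 a7
  row 3: b31 a2 b33 b34 a5 a6 b37
Rows 1 and 2 agree on C, G; apply C, G→E, F and equate their E, F entries.
Rows 1 and 2 agree on F; apply F→A and equate their A entries.
Rows 1 and 3 agree on E; apply E→C, G and equate their C, G entries.
Rows 1 and 2 agree on C, E; apply C, E→D and equate their D entries.
Rows 1 and 3 agree on C, E; apply C, E→D and equate their D entries.
Rows 1 and 3 agree on C, G; apply C, G→E, F and equate their E, F entries.
Rows 1 and 3 agree on F; apply F→A and equate their A entries.
Row 2 is now all distinguished symbols — the join is lossless.

Yes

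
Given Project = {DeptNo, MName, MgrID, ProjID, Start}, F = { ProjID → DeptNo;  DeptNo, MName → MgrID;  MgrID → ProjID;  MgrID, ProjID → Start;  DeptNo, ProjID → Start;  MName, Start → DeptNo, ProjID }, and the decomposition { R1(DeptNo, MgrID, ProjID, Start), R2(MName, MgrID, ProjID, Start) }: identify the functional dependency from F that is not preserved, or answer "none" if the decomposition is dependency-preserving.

Check DeptNo, MName → MgrID: no single fragment contains all of {DeptNo, MName, MgrID}, and the restricted closure of {DeptNo, MName} across the fragments never reaches {MgrID}.
ProjID → DeptNo is preserved.
MgrID → ProjID is preserved.
MgrID, ProjID → Start is preserved.
DeptNo, ProjID → Start is preserved.
MName, Start → DeptNo, ProjID is preserved.

DeptNo, MName → MgrID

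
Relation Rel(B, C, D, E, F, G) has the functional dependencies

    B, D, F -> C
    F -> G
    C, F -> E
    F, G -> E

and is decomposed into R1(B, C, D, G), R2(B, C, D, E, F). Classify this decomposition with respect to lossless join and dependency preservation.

Lossless test: (B, C, D)⁺ = {B, C, D}, which is a superkey of neither fragment — lossy.
Dependency preservation: the restricted closure of {F} across the fragments never reaches {G}, so F → G cannot be enforced without a join — not preserved.

lossy and not dependency-preserving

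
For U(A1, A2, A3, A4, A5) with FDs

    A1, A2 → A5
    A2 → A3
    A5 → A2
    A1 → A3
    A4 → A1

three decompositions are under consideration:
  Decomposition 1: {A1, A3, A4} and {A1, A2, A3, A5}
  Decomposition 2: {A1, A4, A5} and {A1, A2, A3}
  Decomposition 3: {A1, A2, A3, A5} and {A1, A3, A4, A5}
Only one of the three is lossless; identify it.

Decomposition 3

Decomposition 1: common = {A1, A3}, closure = {A1, A3} → lossy.
Decomposition 2: common = {A1}, closure = {A1, A3} → lossy.
Decomposition 3: common = {A1, A3, A5}, closure = {A1, A2, A3, A5} → lossless.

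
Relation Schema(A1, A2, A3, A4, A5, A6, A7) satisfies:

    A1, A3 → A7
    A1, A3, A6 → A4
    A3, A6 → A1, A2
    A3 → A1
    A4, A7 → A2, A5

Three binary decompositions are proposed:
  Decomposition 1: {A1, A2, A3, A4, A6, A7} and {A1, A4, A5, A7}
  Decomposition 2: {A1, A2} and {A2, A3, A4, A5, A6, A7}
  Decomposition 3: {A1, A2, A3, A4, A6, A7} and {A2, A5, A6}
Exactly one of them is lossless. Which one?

Decomposition 1: common = {A1, A4, A7}, closure = {A1, A2, A4, A5, A7} → lossless.
Decomposition 2: common = {A2}, closure = {A2} → lossy.
Decomposition 3: common = {A2, A6}, closure = {A2, A6} → lossy.

Decomposition 1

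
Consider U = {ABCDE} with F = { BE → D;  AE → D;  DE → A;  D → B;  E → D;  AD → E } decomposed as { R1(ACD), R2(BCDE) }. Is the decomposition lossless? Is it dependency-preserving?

lossy and not dependency-preserving

Lossless test: (CD)⁺ = {BCD}, which is a superkey of neither fragment — lossy.
Dependency preservation: the restricted closure of {DE} across the fragments never reaches {A}, so DE → A cannot be enforced without a join — not preserved.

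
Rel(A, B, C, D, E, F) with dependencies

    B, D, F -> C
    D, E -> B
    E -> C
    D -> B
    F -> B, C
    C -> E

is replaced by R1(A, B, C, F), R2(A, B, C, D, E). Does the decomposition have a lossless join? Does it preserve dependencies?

Lossless test: (A, B, C)⁺ = {A, B, C, E}, which is a superkey of neither fragment — lossy.
Dependency preservation: B, D, F → C is not contained in any single fragment, but the restricted closure of its left-hand side across the fragments still reaches the right-hand side; the remaining FDs each lie inside some fragment. All dependencies are preserved.

lossy but dependency-preserving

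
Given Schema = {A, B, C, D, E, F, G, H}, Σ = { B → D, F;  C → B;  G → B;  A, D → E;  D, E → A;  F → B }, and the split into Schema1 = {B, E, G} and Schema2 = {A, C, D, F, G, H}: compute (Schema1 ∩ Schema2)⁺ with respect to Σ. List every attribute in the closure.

B, D, F, G

Schema1 ∩ Schema2 = {G}.
G → B applies, adding B
B → D, F applies, adding D, F
Closure: {B, D, F, G}.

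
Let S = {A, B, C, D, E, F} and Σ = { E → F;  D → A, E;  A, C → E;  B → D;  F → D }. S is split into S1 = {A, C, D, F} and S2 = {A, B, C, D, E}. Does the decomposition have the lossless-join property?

Yes

Common attributes: S1 ∩ S2 = {A, C, D}.
Closure of {A, C, D}: D → A, E applies, adding E; E → F applies, adding F. So (A, C, D)⁺ = {A, C, D, E, F}.
This closure contains every attribute of S1, so S1 ∩ S2 → S1. The join is lossless.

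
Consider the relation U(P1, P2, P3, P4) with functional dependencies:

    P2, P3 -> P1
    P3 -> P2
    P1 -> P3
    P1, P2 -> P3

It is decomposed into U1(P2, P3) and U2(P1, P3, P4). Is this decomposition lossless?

Common attributes: U1 ∩ U2 = {P3}.
Closure of {P3}: P3 → P2 applies, adding P2; P2, P3 → P1 applies, adding P1. So (P3)⁺ = {P1, P2, P3}.
This closure contains every attribute of U1, so U1 ∩ U2 → U1. The join is lossless.

Yes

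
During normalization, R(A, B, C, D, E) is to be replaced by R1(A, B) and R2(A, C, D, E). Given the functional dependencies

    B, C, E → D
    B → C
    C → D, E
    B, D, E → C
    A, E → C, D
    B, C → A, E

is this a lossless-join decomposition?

No

Common attributes: R1 ∩ R2 = {A}.
No dependency enlarges {A}, so (A)⁺ = {A}.
The closure contains neither all of R1 = {A, B} nor all of R2 = {A, C, D, E}, so the common attributes are not a superkey of either fragment. The join is lossy.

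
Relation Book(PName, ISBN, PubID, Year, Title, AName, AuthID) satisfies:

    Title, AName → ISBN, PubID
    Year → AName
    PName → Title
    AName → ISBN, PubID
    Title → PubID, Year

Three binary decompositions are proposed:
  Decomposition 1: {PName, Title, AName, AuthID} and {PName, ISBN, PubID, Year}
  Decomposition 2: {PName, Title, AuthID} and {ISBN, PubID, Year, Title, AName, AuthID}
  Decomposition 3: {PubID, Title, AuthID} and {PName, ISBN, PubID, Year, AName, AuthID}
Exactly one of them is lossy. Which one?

Decomposition 3

Decomposition 1: common = {PName}, closure = {PName, ISBN, PubID, Year, Title, AName} → lossless.
Decomposition 2: common = {Title, AuthID}, closure = {ISBN, PubID, Year, Title, AName, AuthID} → lossless.
Decomposition 3: common = {PubID, AuthID}, closure = {PubID, AuthID} → lossy.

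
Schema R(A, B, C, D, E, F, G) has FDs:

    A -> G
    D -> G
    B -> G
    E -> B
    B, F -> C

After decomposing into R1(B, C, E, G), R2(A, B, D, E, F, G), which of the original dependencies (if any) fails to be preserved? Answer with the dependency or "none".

Check B, F → C: no single fragment contains all of {B, C, F}, and the restricted closure of {B, F} across the fragments never reaches {C}.
A → G is preserved.
D → G is preserved.
B → G is preserved.
E → B is preserved.

B, F -> C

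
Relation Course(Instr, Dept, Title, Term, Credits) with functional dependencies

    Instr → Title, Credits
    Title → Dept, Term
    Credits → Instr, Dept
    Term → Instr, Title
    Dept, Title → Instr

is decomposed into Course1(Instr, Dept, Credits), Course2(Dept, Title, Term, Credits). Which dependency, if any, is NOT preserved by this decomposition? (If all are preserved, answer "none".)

none

Instr → Title, Credits: restricted closure across fragments reaches Title, Credits.
Title → Dept, Term lies within Course2.
Credits → Instr, Dept lies within Course1.
Term → Instr, Title: restricted closure across fragments reaches Instr, Title.
Dept, Title → Instr: restricted closure across fragments reaches Instr.
Every dependency is enforceable on the fragments, so the decomposition is dependency-preserving.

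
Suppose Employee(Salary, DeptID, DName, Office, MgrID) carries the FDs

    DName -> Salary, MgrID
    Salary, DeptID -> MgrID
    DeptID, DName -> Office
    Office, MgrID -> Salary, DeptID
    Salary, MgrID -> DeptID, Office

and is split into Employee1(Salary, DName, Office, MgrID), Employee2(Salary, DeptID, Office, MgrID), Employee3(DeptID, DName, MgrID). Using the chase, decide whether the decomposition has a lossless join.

Yes

Chase test. Columns are Salary, DeptID, DName, Office, MgrID; row i has aⱼ where attribute j ∈ Employeei, else bᵢⱼ.
Initial tableau (one row per fragment):
  row 1: a1 b12 a3 a4 a5
  row 2: a1 a2 b23 a4 a5
  row 3: b31 a2 a3 b34 a5
Rows 1 and 3 agree on DName; apply DName→Salary, MgrID and equate their Salary, MgrID entries.
Rows 1 and 2 agree on Office, MgrID; apply Office, MgrID→Salary, DeptID and equate their Salary, DeptID entries.
Rows 1 and 3 agree on Salary, MgrID; apply Salary, MgrID→DeptID, Office and equate their DeptID, Office entries.
Row 1 is now all distinguished symbols — the join is lossless.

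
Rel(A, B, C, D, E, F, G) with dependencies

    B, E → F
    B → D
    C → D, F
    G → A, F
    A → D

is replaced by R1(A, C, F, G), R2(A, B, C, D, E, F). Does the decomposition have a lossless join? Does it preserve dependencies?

Lossless test: (A, C, F)⁺ = {A, C, D, F}, which is a superkey of neither fragment — lossy.
Dependency preservation: every FD's attributes lie within a single fragment, so each can be enforced locally — preserved.

lossy but dependency-preserving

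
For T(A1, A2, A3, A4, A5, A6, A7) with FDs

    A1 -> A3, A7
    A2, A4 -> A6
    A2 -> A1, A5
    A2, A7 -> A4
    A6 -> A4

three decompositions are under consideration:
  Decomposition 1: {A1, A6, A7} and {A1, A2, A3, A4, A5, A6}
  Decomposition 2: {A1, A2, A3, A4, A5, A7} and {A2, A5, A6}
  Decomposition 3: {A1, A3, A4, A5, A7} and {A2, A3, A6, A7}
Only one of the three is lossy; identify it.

Decomposition 1: common = {A1, A6}, closure = {A1, A3, A4, A6, A7} → lossless.
Decomposition 2: common = {A2, A5}, closure = {A1, A2, A3, A4, A5, A6, A7} → lossless.
Decomposition 3: common = {A3, A7}, closure = {A3, A7} → lossy.

Decomposition 3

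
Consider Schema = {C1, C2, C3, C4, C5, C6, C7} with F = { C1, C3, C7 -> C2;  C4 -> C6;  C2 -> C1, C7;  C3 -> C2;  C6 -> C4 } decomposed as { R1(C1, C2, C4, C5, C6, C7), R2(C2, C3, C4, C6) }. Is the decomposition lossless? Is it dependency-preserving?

lossy but dependency-preserving

Lossless test: (C2, C4, C6)⁺ = {C1, C2, C4, C6, C7}, which is a superkey of neither fragment — lossy.
Dependency preservation: C1, C3, C7 → C2 is not contained in any single fragment, but the restricted closure of its left-hand side across the fragments still reaches the right-hand side; the remaining FDs each lie inside some fragment. All dependencies are preserved.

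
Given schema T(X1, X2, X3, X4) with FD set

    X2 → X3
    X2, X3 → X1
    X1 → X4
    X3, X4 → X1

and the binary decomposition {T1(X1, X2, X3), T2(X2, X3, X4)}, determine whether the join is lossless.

Common attributes: T1 ∩ T2 = {X2, X3}.
Closure of {X2, X3}: X2, X3 → X1 applies, adding X1; X1 → X4 applies, adding X4. So (X2, X3)⁺ = {X1, X2, X3, X4}.
This closure contains every attribute of T1, so T1 ∩ T2 → T1. The join is lossless.

Yes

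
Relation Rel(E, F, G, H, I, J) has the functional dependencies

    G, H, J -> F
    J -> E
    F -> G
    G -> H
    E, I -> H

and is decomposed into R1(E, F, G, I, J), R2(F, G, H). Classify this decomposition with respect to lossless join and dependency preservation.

Lossless test: (F, G)⁺ = {F, G, H}, which contains all of one fragment — lossless.
Dependency preservation: the restricted closure of {E, I} across the fragments never reaches {H}, so E, I → H cannot be enforced without a join — not preserved.

lossless but not dependency-preserving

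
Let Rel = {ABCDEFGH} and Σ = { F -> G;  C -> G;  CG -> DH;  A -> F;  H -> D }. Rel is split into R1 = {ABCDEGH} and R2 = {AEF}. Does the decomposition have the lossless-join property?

Common attributes: R1 ∩ R2 = {AE}.
Closure of {AE}: A → F applies, adding F; F → G applies, adding G. So (AE)⁺ = {AEFG}.
This closure contains every attribute of R2, so R1 ∩ R2 → R2. The join is lossless.

Yes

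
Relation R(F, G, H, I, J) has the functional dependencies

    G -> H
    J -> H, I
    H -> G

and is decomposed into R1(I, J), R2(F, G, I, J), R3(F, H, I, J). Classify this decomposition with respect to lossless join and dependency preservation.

Lossless test (chase): Rows 1 and 2 agree on J; apply J→H, I and equate their H, I entries. Rows 1 and 3 agree on J; apply J→H, I and equate their H, I entries. Rows 1 and 2 agree on H; apply H→G and equate their G entries. Rows 1 and 3 agree on H; apply H→G and equate their G entries. Row 2 is now all distinguished symbols — the join is lossless.
Dependency preservation: the restricted closure of {G} across the fragments never reaches {H}, so G → H cannot be enforced without a join — not preserved.

lossless but not dependency-preserving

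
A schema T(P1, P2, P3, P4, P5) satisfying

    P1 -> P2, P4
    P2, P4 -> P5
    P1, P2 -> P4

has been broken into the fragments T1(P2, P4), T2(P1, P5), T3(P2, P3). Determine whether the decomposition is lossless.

No

Chase test. Columns are P1, P2, P3, P4, P5; row i has aⱼ where attribute j ∈ Ti, else bᵢⱼ.
Initial tableau (one row per fragment):
  row 1: b11 a2 b13 a4 b15
  row 2: a1 b22 b23 b24 a5
  row 3: b31 a2 a3 b34 b35
No row becomes fully distinguished — the join is lossy.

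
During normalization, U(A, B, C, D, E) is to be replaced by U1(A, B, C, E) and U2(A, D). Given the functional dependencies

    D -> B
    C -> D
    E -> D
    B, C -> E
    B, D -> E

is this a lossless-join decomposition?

Common attributes: U1 ∩ U2 = {A}.
No dependency enlarges {A}, so (A)⁺ = {A}.
The closure contains neither all of U1 = {A, B, C, E} nor all of U2 = {A, D}, so the common attributes are not a superkey of either fragment. The join is lossy.

No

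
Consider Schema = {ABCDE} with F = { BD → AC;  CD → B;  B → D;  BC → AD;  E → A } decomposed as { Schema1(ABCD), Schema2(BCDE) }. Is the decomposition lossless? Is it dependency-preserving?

lossless but not dependency-preserving

Lossless test: (BCD)⁺ = {ABCD}, which contains all of one fragment — lossless.
Dependency preservation: the restricted closure of {E} across the fragments never reaches {A}, so E → A cannot be enforced without a join — not preserved.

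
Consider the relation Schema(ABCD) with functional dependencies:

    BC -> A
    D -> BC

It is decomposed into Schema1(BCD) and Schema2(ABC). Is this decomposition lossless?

Yes

Common attributes: Schema1 ∩ Schema2 = {BC}.
Closure of {BC}: BC → A applies, adding A. So (BC)⁺ = {ABC}.
This closure contains every attribute of Schema2, so Schema1 ∩ Schema2 → Schema2. The join is lossless.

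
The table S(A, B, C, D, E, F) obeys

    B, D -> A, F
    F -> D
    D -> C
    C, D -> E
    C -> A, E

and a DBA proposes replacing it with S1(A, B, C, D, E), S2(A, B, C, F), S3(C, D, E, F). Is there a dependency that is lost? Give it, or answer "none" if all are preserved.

B, D -> A, F

Check B, D → A, F: no single fragment contains all of {A, B, D, F}, and the restricted closure of {B, D} across the fragments never reaches {A, F}.
F → D is preserved.
D → C is preserved.
C, D → E is preserved.
C → A, E is preserved.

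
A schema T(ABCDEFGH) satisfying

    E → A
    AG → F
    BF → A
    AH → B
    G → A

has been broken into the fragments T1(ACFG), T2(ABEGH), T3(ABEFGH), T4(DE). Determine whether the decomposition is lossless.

No

Chase test. Columns are ABCDEFGH; row i has aⱼ where attribute j ∈ Ti, else bᵢⱼ.
Initial tableau (one row per fragment):
  row 1: a1 b12 a3 b14 b15 a6 a7 b18
  row 2: a1 a2 b23 b24 a5 b26 a7 a8
  row 3: a1 a2 b33 b34 a5 a6 a7 a8
  row 4: b41 b42 b43 a4 a5 b46 b47 b48
Rows 2 and 4 agree on E; apply E→A and equate their A entries.
Rows 1 and 2 agree on AG; apply AG→F and equate their F entries.
No row becomes fully distinguished — the join is lossy.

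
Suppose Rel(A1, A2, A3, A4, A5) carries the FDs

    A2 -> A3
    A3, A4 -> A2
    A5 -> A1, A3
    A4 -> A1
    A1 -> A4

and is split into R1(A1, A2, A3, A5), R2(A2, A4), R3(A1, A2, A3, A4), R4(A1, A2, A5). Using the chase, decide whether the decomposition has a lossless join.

Yes

Chase test. Columns are A1, A2, A3, A4, A5; row i has aⱼ where attribute j ∈ Ri, else bᵢⱼ.
Initial tableau (one row per fragment):
  row 1: a1 a2 a3 b14 a5
  row 2: b21 a2 b23 a4 b25
  row 3: a1 a2 a3 a4 b35
  row 4: a1 a2 b43 b44 a5
Rows 1 and 2 agree on A2; apply A2→A3 and equate their A3 entries.
Rows 1 and 4 agree on A2; apply A2→A3 and equate their A3 entries.
Rows 2 and 3 agree on A4; apply A4→A1 and equate their A1 entries.
Rows 1 and 2 agree on A1; apply A1→A4 and equate their A4 entries.
Rows 1 and 4 agree on A1; apply A1→A4 and equate their A4 entries.
Row 1 is now all distinguished symbols — the join is lossless.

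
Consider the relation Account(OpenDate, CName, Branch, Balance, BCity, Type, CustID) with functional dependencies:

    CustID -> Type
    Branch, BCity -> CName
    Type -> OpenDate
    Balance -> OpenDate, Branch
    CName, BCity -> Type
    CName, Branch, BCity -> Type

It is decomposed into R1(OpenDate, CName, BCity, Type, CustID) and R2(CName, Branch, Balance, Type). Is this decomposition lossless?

No

Common attributes: R1 ∩ R2 = {CName, Type}.
Closure of {CName, Type}: Type → OpenDate applies, adding OpenDate. So (CName, Type)⁺ = {OpenDate, CName, Type}.
The closure contains neither all of R1 = {OpenDate, CName, BCity, Type, CustID} nor all of R2 = {CName, Branch, Balance, Type}, so the common attributes are not a superkey of either fragment. The join is lossy.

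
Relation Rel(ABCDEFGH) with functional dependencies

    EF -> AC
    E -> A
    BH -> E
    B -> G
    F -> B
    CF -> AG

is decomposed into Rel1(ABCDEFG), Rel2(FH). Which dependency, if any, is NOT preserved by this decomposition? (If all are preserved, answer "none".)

Check BH → E: no single fragment contains all of {BEH}, and the restricted closure of {BH} across the fragments never reaches {E}.
EF → AC is preserved.
E → A is preserved.
B → G is preserved.
F → B is preserved.
CF → AG is preserved.

BH -> E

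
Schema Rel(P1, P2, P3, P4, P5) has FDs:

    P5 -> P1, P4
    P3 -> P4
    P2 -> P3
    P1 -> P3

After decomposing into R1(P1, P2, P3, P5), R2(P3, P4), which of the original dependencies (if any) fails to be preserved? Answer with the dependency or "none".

none

P5 → P1, P4: restricted closure across fragments reaches P1, P4.
P3 → P4 lies within R2.
P2 → P3 lies within R1.
P1 → P3 lies within R1.
Every dependency is enforceable on the fragments, so the decomposition is dependency-preserving.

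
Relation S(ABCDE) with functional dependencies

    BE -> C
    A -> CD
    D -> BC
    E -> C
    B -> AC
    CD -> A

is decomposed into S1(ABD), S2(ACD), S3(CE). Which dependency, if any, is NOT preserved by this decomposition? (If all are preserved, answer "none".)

none

BE → C: restricted closure across fragments reaches C.
A → CD lies within S2.
D → BC: restricted closure across fragments reaches BC.
E → C lies within S3.
B → AC: restricted closure across fragments reaches AC.
CD → A lies within S2.
Every dependency is enforceable on the fragments, so the decomposition is dependency-preserving.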